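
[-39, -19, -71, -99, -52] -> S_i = Random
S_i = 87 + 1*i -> [87, 88, 89, 90, 91]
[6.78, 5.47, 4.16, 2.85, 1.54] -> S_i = 6.78 + -1.31*i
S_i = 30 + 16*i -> [30, 46, 62, 78, 94]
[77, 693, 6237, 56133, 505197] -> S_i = 77*9^i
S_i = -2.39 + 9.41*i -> [-2.39, 7.02, 16.43, 25.84, 35.25]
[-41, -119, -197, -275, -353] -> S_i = -41 + -78*i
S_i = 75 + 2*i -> [75, 77, 79, 81, 83]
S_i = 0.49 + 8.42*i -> [0.49, 8.91, 17.33, 25.75, 34.17]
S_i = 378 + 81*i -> [378, 459, 540, 621, 702]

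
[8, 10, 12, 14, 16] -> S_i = 8 + 2*i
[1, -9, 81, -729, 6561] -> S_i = 1*-9^i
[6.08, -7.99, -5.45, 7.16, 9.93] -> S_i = Random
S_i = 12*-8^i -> [12, -96, 768, -6144, 49152]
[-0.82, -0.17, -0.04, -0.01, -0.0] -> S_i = -0.82*0.21^i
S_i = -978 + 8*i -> [-978, -970, -962, -954, -946]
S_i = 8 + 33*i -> [8, 41, 74, 107, 140]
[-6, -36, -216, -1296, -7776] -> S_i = -6*6^i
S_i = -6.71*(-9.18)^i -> [-6.71, 61.6, -565.47, 5190.99, -47653.33]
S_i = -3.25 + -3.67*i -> [-3.25, -6.92, -10.59, -14.26, -17.93]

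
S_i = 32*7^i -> [32, 224, 1568, 10976, 76832]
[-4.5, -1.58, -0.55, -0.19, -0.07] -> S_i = -4.50*0.35^i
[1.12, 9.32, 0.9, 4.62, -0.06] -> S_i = Random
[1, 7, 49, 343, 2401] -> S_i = 1*7^i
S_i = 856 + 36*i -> [856, 892, 928, 964, 1000]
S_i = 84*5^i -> [84, 420, 2100, 10500, 52500]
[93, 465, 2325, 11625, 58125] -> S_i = 93*5^i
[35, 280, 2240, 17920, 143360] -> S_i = 35*8^i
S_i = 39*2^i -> [39, 78, 156, 312, 624]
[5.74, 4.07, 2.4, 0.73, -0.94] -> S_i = 5.74 + -1.67*i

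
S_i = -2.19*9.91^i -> [-2.19, -21.7, -215.08, -2131.4, -21122.18]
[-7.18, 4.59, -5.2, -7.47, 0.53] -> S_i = Random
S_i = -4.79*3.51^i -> [-4.79, -16.81, -59.01, -207.14, -727.05]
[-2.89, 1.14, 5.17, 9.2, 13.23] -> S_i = -2.89 + 4.03*i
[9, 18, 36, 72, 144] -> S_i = 9*2^i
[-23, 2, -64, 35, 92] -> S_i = Random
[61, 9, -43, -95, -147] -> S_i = 61 + -52*i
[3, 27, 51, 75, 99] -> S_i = 3 + 24*i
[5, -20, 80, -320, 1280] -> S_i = 5*-4^i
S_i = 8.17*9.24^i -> [8.17, 75.49, 697.53, 6445.22, 59553.86]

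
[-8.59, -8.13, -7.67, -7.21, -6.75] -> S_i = -8.59 + 0.46*i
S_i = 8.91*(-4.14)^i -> [8.91, -36.89, 152.71, -632.24, 2617.45]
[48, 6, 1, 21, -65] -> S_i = Random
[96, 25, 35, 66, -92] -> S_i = Random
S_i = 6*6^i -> [6, 36, 216, 1296, 7776]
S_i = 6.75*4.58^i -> [6.75, 30.92, 141.59, 648.49, 2970.06]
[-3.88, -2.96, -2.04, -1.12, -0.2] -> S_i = -3.88 + 0.92*i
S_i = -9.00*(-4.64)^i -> [-9.0, 41.76, -193.77, 899.08, -4171.71]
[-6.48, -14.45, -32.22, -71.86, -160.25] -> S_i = -6.48*2.23^i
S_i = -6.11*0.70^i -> [-6.11, -4.28, -2.99, -2.1, -1.47]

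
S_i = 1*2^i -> [1, 2, 4, 8, 16]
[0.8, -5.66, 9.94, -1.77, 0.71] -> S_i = Random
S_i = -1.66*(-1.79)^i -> [-1.66, 2.97, -5.32, 9.52, -17.04]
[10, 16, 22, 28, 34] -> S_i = 10 + 6*i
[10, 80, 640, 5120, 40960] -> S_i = 10*8^i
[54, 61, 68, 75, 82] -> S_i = 54 + 7*i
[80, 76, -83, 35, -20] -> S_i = Random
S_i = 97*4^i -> [97, 388, 1552, 6208, 24832]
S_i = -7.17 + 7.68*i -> [-7.17, 0.51, 8.19, 15.87, 23.55]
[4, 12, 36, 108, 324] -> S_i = 4*3^i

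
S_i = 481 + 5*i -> [481, 486, 491, 496, 501]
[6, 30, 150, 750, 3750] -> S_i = 6*5^i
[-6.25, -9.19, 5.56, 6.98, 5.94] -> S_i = Random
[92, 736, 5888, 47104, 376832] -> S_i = 92*8^i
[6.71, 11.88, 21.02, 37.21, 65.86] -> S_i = 6.71*1.77^i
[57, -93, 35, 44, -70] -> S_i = Random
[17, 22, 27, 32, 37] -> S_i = 17 + 5*i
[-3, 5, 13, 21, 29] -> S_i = -3 + 8*i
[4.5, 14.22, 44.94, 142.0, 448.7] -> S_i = 4.50*3.16^i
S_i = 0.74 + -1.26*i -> [0.74, -0.52, -1.78, -3.04, -4.3]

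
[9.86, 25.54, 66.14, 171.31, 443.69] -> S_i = 9.86*2.59^i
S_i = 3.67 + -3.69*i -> [3.67, -0.02, -3.71, -7.4, -11.09]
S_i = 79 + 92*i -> [79, 171, 263, 355, 447]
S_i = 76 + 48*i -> [76, 124, 172, 220, 268]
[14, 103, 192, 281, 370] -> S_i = 14 + 89*i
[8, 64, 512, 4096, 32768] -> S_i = 8*8^i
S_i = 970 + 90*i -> [970, 1060, 1150, 1240, 1330]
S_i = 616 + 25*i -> [616, 641, 666, 691, 716]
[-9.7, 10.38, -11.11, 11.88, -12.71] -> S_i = -9.70*(-1.07)^i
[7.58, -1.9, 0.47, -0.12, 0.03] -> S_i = 7.58*(-0.25)^i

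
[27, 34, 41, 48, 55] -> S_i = 27 + 7*i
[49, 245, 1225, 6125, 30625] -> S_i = 49*5^i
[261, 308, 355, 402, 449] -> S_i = 261 + 47*i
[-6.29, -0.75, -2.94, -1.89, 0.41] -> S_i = Random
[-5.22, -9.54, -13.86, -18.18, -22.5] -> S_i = -5.22 + -4.32*i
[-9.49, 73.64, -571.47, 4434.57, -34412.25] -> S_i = -9.49*(-7.76)^i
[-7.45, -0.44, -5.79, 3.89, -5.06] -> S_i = Random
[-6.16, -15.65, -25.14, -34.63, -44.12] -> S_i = -6.16 + -9.49*i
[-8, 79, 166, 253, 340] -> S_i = -8 + 87*i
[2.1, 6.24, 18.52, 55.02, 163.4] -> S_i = 2.10*2.97^i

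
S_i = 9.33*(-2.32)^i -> [9.33, -21.65, 50.22, -116.51, 270.29]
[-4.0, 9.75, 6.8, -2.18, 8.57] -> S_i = Random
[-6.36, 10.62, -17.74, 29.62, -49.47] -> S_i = -6.36*(-1.67)^i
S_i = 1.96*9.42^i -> [1.96, 18.46, 173.92, 1638.36, 15433.33]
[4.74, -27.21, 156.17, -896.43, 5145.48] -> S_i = 4.74*(-5.74)^i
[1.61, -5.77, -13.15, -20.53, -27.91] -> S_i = 1.61 + -7.38*i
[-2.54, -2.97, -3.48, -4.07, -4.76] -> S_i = -2.54*1.17^i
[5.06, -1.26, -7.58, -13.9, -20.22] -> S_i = 5.06 + -6.32*i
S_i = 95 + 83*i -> [95, 178, 261, 344, 427]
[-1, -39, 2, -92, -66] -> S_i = Random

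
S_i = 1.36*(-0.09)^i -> [1.36, -0.12, 0.01, -0.0, 0.0]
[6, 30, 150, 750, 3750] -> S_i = 6*5^i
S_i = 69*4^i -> [69, 276, 1104, 4416, 17664]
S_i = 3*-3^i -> [3, -9, 27, -81, 243]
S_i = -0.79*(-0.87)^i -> [-0.79, 0.69, -0.6, 0.52, -0.45]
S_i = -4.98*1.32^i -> [-4.98, -6.57, -8.68, -11.45, -15.12]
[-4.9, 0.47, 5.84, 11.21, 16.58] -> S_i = -4.90 + 5.37*i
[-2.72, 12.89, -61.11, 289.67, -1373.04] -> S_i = -2.72*(-4.74)^i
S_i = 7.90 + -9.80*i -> [7.9, -1.9, -11.7, -21.5, -31.3]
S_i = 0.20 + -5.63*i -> [0.2, -5.43, -11.06, -16.69, -22.32]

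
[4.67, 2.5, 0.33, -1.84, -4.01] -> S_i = 4.67 + -2.17*i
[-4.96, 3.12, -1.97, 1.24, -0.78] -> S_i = -4.96*(-0.63)^i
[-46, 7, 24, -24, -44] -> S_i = Random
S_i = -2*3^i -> [-2, -6, -18, -54, -162]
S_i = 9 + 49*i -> [9, 58, 107, 156, 205]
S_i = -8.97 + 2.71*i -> [-8.97, -6.26, -3.55, -0.84, 1.87]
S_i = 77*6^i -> [77, 462, 2772, 16632, 99792]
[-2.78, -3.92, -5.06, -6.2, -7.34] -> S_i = -2.78 + -1.14*i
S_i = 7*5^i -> [7, 35, 175, 875, 4375]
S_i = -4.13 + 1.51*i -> [-4.13, -2.62, -1.11, 0.4, 1.91]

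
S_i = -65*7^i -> [-65, -455, -3185, -22295, -156065]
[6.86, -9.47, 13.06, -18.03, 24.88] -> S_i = 6.86*(-1.38)^i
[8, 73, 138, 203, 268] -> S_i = 8 + 65*i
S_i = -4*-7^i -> [-4, 28, -196, 1372, -9604]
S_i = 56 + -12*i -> [56, 44, 32, 20, 8]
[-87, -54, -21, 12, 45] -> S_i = -87 + 33*i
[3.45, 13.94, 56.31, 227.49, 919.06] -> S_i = 3.45*4.04^i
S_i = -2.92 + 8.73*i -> [-2.92, 5.81, 14.54, 23.27, 32.0]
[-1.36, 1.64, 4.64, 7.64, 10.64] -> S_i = -1.36 + 3.00*i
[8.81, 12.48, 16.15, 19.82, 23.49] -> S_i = 8.81 + 3.67*i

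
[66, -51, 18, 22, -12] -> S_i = Random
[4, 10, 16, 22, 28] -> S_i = 4 + 6*i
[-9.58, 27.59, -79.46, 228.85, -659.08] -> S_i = -9.58*(-2.88)^i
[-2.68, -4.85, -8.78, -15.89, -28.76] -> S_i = -2.68*1.81^i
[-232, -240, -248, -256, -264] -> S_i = -232 + -8*i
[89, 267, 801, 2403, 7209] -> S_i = 89*3^i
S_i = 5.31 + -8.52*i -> [5.31, -3.21, -11.73, -20.25, -28.77]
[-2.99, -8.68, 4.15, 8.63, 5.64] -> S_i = Random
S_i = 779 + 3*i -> [779, 782, 785, 788, 791]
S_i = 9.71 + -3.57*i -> [9.71, 6.14, 2.57, -1.0, -4.57]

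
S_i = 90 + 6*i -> [90, 96, 102, 108, 114]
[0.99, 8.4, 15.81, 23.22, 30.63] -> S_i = 0.99 + 7.41*i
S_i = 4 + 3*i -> [4, 7, 10, 13, 16]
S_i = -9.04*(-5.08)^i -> [-9.04, 45.92, -233.29, 1185.11, -6020.37]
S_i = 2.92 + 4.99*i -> [2.92, 7.91, 12.9, 17.89, 22.88]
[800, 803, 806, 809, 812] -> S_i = 800 + 3*i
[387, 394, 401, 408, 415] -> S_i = 387 + 7*i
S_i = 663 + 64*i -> [663, 727, 791, 855, 919]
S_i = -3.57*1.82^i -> [-3.57, -6.5, -11.83, -21.52, -39.17]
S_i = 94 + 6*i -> [94, 100, 106, 112, 118]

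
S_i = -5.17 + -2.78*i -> [-5.17, -7.95, -10.73, -13.51, -16.29]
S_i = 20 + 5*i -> [20, 25, 30, 35, 40]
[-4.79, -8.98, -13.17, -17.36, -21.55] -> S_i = -4.79 + -4.19*i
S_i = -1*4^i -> [-1, -4, -16, -64, -256]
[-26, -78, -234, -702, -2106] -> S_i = -26*3^i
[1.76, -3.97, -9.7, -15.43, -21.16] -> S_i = 1.76 + -5.73*i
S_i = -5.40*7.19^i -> [-5.4, -38.83, -279.16, -2007.15, -14431.43]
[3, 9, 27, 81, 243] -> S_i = 3*3^i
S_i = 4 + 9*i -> [4, 13, 22, 31, 40]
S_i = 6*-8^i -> [6, -48, 384, -3072, 24576]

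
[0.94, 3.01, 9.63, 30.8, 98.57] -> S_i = 0.94*3.20^i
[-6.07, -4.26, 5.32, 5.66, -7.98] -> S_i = Random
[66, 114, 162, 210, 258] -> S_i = 66 + 48*i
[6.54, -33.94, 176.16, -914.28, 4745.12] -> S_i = 6.54*(-5.19)^i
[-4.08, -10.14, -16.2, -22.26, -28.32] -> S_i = -4.08 + -6.06*i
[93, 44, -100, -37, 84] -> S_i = Random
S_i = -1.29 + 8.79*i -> [-1.29, 7.5, 16.29, 25.08, 33.87]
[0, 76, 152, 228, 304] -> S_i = 0 + 76*i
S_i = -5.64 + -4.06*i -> [-5.64, -9.7, -13.76, -17.82, -21.88]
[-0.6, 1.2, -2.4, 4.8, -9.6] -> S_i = -0.60*(-2.00)^i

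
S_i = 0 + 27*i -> [0, 27, 54, 81, 108]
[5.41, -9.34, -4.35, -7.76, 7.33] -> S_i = Random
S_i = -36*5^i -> [-36, -180, -900, -4500, -22500]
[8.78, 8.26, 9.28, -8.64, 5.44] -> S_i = Random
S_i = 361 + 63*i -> [361, 424, 487, 550, 613]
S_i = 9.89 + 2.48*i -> [9.89, 12.37, 14.85, 17.33, 19.81]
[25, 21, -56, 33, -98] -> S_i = Random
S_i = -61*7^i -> [-61, -427, -2989, -20923, -146461]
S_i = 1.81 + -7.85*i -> [1.81, -6.04, -13.89, -21.74, -29.59]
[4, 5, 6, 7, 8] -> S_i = 4 + 1*i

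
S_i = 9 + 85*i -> [9, 94, 179, 264, 349]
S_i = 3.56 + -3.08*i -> [3.56, 0.48, -2.6, -5.68, -8.76]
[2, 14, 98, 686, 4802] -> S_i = 2*7^i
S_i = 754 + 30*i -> [754, 784, 814, 844, 874]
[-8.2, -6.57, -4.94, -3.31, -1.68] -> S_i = -8.20 + 1.63*i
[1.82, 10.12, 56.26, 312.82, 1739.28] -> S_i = 1.82*5.56^i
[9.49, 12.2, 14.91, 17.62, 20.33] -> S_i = 9.49 + 2.71*i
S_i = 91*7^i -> [91, 637, 4459, 31213, 218491]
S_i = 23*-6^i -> [23, -138, 828, -4968, 29808]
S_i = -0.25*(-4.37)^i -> [-0.25, 1.09, -4.77, 20.86, -91.17]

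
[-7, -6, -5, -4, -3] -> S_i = -7 + 1*i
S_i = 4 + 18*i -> [4, 22, 40, 58, 76]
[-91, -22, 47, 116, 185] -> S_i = -91 + 69*i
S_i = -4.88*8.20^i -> [-4.88, -40.02, -328.13, -2690.68, -22063.54]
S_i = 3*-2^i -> [3, -6, 12, -24, 48]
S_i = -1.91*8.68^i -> [-1.91, -16.58, -143.9, -1249.09, -10842.07]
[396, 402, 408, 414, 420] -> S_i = 396 + 6*i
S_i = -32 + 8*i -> [-32, -24, -16, -8, 0]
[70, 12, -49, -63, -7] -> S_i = Random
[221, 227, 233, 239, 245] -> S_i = 221 + 6*i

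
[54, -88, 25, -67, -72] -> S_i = Random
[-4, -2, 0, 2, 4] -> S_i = -4 + 2*i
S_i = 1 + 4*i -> [1, 5, 9, 13, 17]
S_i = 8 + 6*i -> [8, 14, 20, 26, 32]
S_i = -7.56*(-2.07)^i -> [-7.56, 15.65, -32.39, 67.06, -138.8]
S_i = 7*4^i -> [7, 28, 112, 448, 1792]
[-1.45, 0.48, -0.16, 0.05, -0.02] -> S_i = -1.45*(-0.33)^i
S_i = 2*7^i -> [2, 14, 98, 686, 4802]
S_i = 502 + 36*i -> [502, 538, 574, 610, 646]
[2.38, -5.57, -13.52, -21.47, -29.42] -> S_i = 2.38 + -7.95*i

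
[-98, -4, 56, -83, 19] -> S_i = Random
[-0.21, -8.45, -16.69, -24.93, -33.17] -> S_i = -0.21 + -8.24*i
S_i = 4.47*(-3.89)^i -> [4.47, -17.39, 67.64, -263.12, 1023.54]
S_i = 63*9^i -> [63, 567, 5103, 45927, 413343]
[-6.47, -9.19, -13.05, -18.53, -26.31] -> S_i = -6.47*1.42^i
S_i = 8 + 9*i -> [8, 17, 26, 35, 44]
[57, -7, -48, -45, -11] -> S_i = Random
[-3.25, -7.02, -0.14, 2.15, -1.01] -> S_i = Random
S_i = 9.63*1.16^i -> [9.63, 11.17, 12.96, 15.03, 17.44]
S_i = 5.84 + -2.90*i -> [5.84, 2.94, 0.04, -2.86, -5.76]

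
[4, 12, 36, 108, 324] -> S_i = 4*3^i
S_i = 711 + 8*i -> [711, 719, 727, 735, 743]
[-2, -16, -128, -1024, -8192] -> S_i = -2*8^i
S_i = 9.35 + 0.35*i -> [9.35, 9.7, 10.05, 10.4, 10.75]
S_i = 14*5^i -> [14, 70, 350, 1750, 8750]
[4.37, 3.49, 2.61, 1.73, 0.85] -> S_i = 4.37 + -0.88*i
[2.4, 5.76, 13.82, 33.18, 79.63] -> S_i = 2.40*2.40^i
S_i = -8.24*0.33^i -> [-8.24, -2.72, -0.9, -0.3, -0.1]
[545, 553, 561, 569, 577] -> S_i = 545 + 8*i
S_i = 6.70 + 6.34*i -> [6.7, 13.04, 19.38, 25.72, 32.06]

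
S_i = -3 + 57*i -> [-3, 54, 111, 168, 225]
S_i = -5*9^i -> [-5, -45, -405, -3645, -32805]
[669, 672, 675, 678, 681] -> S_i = 669 + 3*i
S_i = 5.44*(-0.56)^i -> [5.44, -3.05, 1.71, -0.96, 0.53]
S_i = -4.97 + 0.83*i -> [-4.97, -4.14, -3.31, -2.48, -1.65]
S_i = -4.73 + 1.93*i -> [-4.73, -2.8, -0.87, 1.06, 2.99]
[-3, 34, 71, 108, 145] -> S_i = -3 + 37*i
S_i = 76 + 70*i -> [76, 146, 216, 286, 356]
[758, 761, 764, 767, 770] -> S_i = 758 + 3*i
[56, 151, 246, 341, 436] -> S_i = 56 + 95*i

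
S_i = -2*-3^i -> [-2, 6, -18, 54, -162]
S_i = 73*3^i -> [73, 219, 657, 1971, 5913]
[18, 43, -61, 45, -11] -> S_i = Random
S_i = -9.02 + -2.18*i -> [-9.02, -11.2, -13.38, -15.56, -17.74]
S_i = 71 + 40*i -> [71, 111, 151, 191, 231]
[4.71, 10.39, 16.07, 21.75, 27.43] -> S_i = 4.71 + 5.68*i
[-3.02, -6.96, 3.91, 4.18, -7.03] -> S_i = Random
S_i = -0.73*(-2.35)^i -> [-0.73, 1.72, -4.03, 9.47, -22.26]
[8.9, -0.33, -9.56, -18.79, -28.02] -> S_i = 8.90 + -9.23*i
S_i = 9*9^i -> [9, 81, 729, 6561, 59049]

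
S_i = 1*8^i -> [1, 8, 64, 512, 4096]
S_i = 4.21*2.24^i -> [4.21, 9.43, 21.12, 47.32, 105.99]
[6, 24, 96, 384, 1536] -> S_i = 6*4^i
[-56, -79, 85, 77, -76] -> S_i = Random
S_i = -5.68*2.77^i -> [-5.68, -15.73, -43.58, -120.72, -334.4]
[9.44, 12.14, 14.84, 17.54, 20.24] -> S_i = 9.44 + 2.70*i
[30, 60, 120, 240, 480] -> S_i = 30*2^i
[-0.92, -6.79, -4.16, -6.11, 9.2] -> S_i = Random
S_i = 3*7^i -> [3, 21, 147, 1029, 7203]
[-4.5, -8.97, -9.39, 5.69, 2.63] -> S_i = Random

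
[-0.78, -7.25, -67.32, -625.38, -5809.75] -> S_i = -0.78*9.29^i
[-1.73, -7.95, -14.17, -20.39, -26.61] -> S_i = -1.73 + -6.22*i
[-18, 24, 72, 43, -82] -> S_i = Random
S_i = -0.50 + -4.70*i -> [-0.5, -5.2, -9.9, -14.6, -19.3]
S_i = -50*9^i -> [-50, -450, -4050, -36450, -328050]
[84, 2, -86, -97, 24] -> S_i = Random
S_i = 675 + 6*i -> [675, 681, 687, 693, 699]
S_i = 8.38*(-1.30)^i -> [8.38, -10.89, 14.16, -18.41, 23.93]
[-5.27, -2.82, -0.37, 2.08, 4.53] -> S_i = -5.27 + 2.45*i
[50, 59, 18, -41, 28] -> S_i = Random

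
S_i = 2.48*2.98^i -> [2.48, 7.39, 22.02, 65.63, 195.58]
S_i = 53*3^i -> [53, 159, 477, 1431, 4293]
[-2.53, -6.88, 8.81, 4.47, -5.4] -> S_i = Random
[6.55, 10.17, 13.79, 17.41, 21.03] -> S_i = 6.55 + 3.62*i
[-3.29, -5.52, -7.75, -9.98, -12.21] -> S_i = -3.29 + -2.23*i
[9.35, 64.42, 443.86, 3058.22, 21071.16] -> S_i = 9.35*6.89^i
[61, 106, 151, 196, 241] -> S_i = 61 + 45*i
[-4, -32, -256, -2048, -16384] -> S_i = -4*8^i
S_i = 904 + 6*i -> [904, 910, 916, 922, 928]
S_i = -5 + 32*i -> [-5, 27, 59, 91, 123]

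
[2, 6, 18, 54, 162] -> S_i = 2*3^i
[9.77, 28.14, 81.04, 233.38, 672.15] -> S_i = 9.77*2.88^i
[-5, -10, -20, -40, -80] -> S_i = -5*2^i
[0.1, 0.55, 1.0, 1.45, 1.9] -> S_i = 0.10 + 0.45*i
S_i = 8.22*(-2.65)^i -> [8.22, -21.78, 57.72, -152.97, 405.37]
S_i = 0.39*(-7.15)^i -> [0.39, -2.79, 19.94, -142.56, 1019.27]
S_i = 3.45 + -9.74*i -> [3.45, -6.29, -16.03, -25.77, -35.51]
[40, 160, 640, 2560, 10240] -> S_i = 40*4^i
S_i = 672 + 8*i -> [672, 680, 688, 696, 704]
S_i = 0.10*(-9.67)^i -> [0.1, -0.97, 9.35, -90.42, 874.39]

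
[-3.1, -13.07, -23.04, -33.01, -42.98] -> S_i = -3.10 + -9.97*i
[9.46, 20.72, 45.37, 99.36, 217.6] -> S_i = 9.46*2.19^i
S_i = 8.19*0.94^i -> [8.19, 7.7, 7.24, 6.8, 6.39]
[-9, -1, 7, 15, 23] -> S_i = -9 + 8*i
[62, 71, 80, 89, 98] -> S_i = 62 + 9*i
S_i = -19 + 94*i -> [-19, 75, 169, 263, 357]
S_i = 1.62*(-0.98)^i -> [1.62, -1.59, 1.56, -1.52, 1.49]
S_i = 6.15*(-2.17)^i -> [6.15, -13.35, 28.96, -62.84, 136.37]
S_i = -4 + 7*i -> [-4, 3, 10, 17, 24]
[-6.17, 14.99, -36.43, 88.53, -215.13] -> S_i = -6.17*(-2.43)^i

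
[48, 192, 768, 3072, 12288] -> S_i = 48*4^i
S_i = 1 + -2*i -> [1, -1, -3, -5, -7]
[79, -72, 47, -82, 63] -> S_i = Random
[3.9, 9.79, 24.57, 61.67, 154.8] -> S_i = 3.90*2.51^i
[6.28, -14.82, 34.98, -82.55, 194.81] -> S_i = 6.28*(-2.36)^i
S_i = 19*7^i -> [19, 133, 931, 6517, 45619]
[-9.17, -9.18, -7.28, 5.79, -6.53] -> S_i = Random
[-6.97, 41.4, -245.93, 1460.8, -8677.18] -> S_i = -6.97*(-5.94)^i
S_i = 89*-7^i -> [89, -623, 4361, -30527, 213689]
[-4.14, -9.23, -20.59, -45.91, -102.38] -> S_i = -4.14*2.23^i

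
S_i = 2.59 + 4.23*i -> [2.59, 6.82, 11.05, 15.28, 19.51]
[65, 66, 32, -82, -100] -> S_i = Random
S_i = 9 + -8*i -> [9, 1, -7, -15, -23]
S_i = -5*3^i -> [-5, -15, -45, -135, -405]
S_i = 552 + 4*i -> [552, 556, 560, 564, 568]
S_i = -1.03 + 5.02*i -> [-1.03, 3.99, 9.01, 14.03, 19.05]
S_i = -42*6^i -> [-42, -252, -1512, -9072, -54432]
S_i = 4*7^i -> [4, 28, 196, 1372, 9604]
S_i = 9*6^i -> [9, 54, 324, 1944, 11664]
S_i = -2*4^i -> [-2, -8, -32, -128, -512]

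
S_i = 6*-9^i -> [6, -54, 486, -4374, 39366]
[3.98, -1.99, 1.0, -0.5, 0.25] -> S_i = 3.98*(-0.50)^i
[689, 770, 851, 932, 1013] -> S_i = 689 + 81*i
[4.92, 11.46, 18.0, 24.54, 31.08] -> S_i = 4.92 + 6.54*i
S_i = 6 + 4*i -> [6, 10, 14, 18, 22]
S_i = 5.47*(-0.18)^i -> [5.47, -0.98, 0.18, -0.03, 0.01]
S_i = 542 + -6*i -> [542, 536, 530, 524, 518]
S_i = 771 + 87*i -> [771, 858, 945, 1032, 1119]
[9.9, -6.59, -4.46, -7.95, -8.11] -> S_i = Random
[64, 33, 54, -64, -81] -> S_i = Random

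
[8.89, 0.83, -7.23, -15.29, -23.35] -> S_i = 8.89 + -8.06*i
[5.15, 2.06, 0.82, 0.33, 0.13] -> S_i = 5.15*0.40^i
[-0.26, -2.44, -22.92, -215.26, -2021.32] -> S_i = -0.26*9.39^i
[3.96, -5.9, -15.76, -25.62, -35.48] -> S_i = 3.96 + -9.86*i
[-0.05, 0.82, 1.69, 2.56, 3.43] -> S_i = -0.05 + 0.87*i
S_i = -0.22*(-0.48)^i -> [-0.22, 0.11, -0.05, 0.02, -0.01]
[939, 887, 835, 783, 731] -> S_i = 939 + -52*i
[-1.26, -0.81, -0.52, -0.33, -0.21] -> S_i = -1.26*0.64^i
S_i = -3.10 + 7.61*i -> [-3.1, 4.51, 12.12, 19.73, 27.34]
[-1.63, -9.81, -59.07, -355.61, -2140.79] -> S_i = -1.63*6.02^i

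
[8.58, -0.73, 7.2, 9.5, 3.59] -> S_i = Random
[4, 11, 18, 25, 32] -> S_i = 4 + 7*i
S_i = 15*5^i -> [15, 75, 375, 1875, 9375]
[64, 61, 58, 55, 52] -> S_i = 64 + -3*i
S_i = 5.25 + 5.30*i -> [5.25, 10.55, 15.85, 21.15, 26.45]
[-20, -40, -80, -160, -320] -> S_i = -20*2^i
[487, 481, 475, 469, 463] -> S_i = 487 + -6*i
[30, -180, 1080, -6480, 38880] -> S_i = 30*-6^i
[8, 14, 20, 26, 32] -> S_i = 8 + 6*i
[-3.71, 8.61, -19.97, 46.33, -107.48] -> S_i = -3.71*(-2.32)^i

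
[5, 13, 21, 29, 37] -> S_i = 5 + 8*i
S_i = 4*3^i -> [4, 12, 36, 108, 324]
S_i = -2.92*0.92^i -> [-2.92, -2.69, -2.47, -2.27, -2.09]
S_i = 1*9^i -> [1, 9, 81, 729, 6561]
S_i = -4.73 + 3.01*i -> [-4.73, -1.72, 1.29, 4.3, 7.31]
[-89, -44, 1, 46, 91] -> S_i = -89 + 45*i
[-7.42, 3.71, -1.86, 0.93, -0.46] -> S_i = -7.42*(-0.50)^i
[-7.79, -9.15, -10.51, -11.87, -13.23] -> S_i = -7.79 + -1.36*i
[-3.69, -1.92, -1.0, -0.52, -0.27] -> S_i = -3.69*0.52^i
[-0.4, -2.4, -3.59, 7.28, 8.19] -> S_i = Random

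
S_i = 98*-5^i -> [98, -490, 2450, -12250, 61250]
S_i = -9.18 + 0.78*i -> [-9.18, -8.4, -7.62, -6.84, -6.06]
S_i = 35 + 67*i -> [35, 102, 169, 236, 303]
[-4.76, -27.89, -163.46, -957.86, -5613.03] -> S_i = -4.76*5.86^i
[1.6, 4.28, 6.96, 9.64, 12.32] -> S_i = 1.60 + 2.68*i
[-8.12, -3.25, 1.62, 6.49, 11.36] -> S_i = -8.12 + 4.87*i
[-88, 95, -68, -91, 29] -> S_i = Random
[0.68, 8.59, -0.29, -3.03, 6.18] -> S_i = Random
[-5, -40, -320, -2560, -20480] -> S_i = -5*8^i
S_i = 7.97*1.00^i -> [7.97, 7.97, 7.97, 7.97, 7.97]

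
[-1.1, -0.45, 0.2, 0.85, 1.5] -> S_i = -1.10 + 0.65*i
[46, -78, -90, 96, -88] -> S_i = Random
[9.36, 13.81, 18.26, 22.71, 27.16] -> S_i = 9.36 + 4.45*i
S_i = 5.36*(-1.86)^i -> [5.36, -9.97, 18.54, -34.49, 64.15]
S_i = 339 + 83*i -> [339, 422, 505, 588, 671]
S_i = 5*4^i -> [5, 20, 80, 320, 1280]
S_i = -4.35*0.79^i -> [-4.35, -3.44, -2.71, -2.14, -1.69]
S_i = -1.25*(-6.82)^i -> [-1.25, 8.52, -58.14, 396.52, -2704.25]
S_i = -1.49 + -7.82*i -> [-1.49, -9.31, -17.13, -24.95, -32.77]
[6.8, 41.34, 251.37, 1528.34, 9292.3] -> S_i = 6.80*6.08^i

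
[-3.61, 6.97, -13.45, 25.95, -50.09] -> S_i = -3.61*(-1.93)^i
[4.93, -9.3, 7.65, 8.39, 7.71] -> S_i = Random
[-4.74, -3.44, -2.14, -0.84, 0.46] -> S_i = -4.74 + 1.30*i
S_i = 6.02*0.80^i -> [6.02, 4.82, 3.85, 3.08, 2.47]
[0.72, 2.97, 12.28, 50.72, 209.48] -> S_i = 0.72*4.13^i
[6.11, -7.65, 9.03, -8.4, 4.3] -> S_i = Random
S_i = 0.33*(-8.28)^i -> [0.33, -2.73, 22.62, -187.33, 1551.08]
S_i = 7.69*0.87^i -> [7.69, 6.69, 5.82, 5.06, 4.41]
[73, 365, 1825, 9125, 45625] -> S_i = 73*5^i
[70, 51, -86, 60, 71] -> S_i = Random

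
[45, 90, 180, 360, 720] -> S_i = 45*2^i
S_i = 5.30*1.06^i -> [5.3, 5.62, 5.96, 6.31, 6.69]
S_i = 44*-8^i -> [44, -352, 2816, -22528, 180224]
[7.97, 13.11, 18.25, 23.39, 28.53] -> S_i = 7.97 + 5.14*i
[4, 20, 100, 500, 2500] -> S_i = 4*5^i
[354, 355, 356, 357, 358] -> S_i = 354 + 1*i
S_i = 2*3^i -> [2, 6, 18, 54, 162]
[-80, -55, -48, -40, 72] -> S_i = Random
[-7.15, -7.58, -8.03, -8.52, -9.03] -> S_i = -7.15*1.06^i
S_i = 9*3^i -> [9, 27, 81, 243, 729]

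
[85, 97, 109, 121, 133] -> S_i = 85 + 12*i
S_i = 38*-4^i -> [38, -152, 608, -2432, 9728]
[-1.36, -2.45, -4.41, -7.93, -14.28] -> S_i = -1.36*1.80^i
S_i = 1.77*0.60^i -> [1.77, 1.06, 0.64, 0.38, 0.23]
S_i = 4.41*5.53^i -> [4.41, 24.39, 134.86, 745.79, 4124.19]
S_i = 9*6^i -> [9, 54, 324, 1944, 11664]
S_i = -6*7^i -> [-6, -42, -294, -2058, -14406]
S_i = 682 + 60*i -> [682, 742, 802, 862, 922]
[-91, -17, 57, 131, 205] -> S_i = -91 + 74*i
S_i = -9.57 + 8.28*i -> [-9.57, -1.29, 6.99, 15.27, 23.55]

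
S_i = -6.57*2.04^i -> [-6.57, -13.4, -27.34, -55.78, -113.79]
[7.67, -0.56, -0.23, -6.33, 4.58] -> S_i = Random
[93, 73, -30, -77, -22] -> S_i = Random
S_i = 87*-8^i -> [87, -696, 5568, -44544, 356352]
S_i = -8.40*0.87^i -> [-8.4, -7.31, -6.36, -5.53, -4.81]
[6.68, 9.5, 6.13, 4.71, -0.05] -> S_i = Random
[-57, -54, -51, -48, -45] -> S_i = -57 + 3*i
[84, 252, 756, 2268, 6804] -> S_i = 84*3^i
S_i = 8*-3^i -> [8, -24, 72, -216, 648]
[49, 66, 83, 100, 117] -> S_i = 49 + 17*i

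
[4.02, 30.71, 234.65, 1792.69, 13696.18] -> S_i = 4.02*7.64^i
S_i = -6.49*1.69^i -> [-6.49, -10.97, -18.54, -31.33, -52.94]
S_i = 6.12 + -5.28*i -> [6.12, 0.84, -4.44, -9.72, -15.0]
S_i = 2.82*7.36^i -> [2.82, 20.76, 152.76, 1124.3, 8274.85]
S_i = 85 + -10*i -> [85, 75, 65, 55, 45]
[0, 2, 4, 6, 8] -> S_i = 0 + 2*i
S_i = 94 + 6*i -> [94, 100, 106, 112, 118]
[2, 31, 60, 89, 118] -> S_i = 2 + 29*i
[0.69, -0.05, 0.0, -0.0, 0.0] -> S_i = 0.69*(-0.07)^i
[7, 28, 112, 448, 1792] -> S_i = 7*4^i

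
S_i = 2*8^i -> [2, 16, 128, 1024, 8192]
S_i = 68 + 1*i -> [68, 69, 70, 71, 72]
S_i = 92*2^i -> [92, 184, 368, 736, 1472]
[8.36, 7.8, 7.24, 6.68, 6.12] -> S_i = 8.36 + -0.56*i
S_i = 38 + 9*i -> [38, 47, 56, 65, 74]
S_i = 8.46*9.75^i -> [8.46, 82.49, 804.23, 7841.23, 76452.0]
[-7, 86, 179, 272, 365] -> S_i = -7 + 93*i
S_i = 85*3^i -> [85, 255, 765, 2295, 6885]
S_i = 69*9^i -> [69, 621, 5589, 50301, 452709]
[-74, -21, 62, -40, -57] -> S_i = Random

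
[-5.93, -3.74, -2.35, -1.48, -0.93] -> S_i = -5.93*0.63^i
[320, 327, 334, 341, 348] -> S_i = 320 + 7*i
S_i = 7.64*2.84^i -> [7.64, 21.7, 61.62, 175.0, 497.01]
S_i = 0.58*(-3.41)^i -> [0.58, -1.98, 6.74, -23.0, 78.42]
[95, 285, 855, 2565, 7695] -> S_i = 95*3^i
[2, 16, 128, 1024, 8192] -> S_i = 2*8^i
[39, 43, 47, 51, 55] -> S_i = 39 + 4*i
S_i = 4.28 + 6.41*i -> [4.28, 10.69, 17.1, 23.51, 29.92]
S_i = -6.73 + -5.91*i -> [-6.73, -12.64, -18.55, -24.46, -30.37]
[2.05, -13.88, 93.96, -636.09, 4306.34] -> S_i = 2.05*(-6.77)^i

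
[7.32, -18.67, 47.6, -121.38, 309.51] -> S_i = 7.32*(-2.55)^i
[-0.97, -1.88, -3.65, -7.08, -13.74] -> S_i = -0.97*1.94^i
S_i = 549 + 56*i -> [549, 605, 661, 717, 773]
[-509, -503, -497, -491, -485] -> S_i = -509 + 6*i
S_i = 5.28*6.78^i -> [5.28, 35.8, 242.71, 1645.6, 11157.14]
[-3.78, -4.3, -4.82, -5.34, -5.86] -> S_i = -3.78 + -0.52*i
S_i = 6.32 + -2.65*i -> [6.32, 3.67, 1.02, -1.63, -4.28]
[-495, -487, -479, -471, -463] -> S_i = -495 + 8*i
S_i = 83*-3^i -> [83, -249, 747, -2241, 6723]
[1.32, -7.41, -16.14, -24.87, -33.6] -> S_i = 1.32 + -8.73*i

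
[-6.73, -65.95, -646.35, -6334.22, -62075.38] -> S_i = -6.73*9.80^i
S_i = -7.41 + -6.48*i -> [-7.41, -13.89, -20.37, -26.85, -33.33]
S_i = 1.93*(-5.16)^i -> [1.93, -9.96, 51.39, -265.16, 1368.22]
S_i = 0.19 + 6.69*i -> [0.19, 6.88, 13.57, 20.26, 26.95]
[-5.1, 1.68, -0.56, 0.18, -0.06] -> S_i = -5.10*(-0.33)^i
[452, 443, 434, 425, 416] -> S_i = 452 + -9*i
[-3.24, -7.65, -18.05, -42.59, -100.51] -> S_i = -3.24*2.36^i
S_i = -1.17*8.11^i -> [-1.17, -9.49, -76.95, -624.09, -5061.38]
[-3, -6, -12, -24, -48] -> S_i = -3*2^i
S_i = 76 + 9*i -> [76, 85, 94, 103, 112]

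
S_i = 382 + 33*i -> [382, 415, 448, 481, 514]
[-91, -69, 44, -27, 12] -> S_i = Random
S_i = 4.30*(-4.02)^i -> [4.3, -17.29, 69.49, -279.35, 1122.98]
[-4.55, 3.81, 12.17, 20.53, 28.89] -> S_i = -4.55 + 8.36*i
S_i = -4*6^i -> [-4, -24, -144, -864, -5184]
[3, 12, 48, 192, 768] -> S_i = 3*4^i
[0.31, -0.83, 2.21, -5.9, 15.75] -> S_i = 0.31*(-2.67)^i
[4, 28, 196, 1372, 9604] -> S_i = 4*7^i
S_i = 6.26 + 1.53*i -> [6.26, 7.79, 9.32, 10.85, 12.38]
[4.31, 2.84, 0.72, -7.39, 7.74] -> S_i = Random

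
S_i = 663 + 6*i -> [663, 669, 675, 681, 687]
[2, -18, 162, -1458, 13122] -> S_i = 2*-9^i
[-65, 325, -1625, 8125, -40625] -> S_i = -65*-5^i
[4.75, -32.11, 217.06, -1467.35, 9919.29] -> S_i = 4.75*(-6.76)^i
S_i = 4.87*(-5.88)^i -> [4.87, -28.64, 168.38, -990.06, 5821.55]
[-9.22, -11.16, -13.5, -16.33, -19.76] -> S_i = -9.22*1.21^i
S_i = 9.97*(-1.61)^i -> [9.97, -16.05, 25.84, -41.61, 66.99]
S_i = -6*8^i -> [-6, -48, -384, -3072, -24576]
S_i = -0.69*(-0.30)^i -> [-0.69, 0.21, -0.06, 0.02, -0.01]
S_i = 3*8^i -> [3, 24, 192, 1536, 12288]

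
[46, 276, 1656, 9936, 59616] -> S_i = 46*6^i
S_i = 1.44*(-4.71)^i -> [1.44, -6.78, 31.95, -150.46, 708.67]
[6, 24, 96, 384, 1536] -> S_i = 6*4^i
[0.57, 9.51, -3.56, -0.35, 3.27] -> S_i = Random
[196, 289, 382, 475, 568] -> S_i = 196 + 93*i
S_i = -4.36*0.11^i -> [-4.36, -0.48, -0.05, -0.01, -0.0]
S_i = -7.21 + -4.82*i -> [-7.21, -12.03, -16.85, -21.67, -26.49]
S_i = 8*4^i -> [8, 32, 128, 512, 2048]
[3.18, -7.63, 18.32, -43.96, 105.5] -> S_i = 3.18*(-2.40)^i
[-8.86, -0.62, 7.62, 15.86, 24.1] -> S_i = -8.86 + 8.24*i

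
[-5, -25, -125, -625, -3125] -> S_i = -5*5^i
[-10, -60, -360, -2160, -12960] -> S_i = -10*6^i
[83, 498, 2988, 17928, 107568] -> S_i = 83*6^i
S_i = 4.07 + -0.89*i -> [4.07, 3.18, 2.29, 1.4, 0.51]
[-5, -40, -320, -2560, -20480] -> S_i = -5*8^i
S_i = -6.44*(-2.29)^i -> [-6.44, 14.75, -33.77, 77.34, -177.1]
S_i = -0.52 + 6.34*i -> [-0.52, 5.82, 12.16, 18.5, 24.84]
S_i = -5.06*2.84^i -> [-5.06, -14.37, -40.81, -115.91, -329.17]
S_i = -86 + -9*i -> [-86, -95, -104, -113, -122]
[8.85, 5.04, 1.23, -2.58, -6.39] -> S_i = 8.85 + -3.81*i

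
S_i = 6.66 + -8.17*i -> [6.66, -1.51, -9.68, -17.85, -26.02]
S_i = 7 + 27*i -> [7, 34, 61, 88, 115]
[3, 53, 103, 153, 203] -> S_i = 3 + 50*i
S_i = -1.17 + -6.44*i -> [-1.17, -7.61, -14.05, -20.49, -26.93]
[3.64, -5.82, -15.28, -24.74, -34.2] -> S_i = 3.64 + -9.46*i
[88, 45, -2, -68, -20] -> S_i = Random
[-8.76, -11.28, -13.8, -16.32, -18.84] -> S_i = -8.76 + -2.52*i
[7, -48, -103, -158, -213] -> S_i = 7 + -55*i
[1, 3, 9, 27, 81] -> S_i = 1*3^i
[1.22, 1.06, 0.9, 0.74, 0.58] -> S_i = 1.22 + -0.16*i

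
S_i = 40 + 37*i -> [40, 77, 114, 151, 188]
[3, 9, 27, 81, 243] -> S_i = 3*3^i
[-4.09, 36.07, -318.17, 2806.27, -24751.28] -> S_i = -4.09*(-8.82)^i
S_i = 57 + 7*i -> [57, 64, 71, 78, 85]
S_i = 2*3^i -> [2, 6, 18, 54, 162]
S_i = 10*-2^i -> [10, -20, 40, -80, 160]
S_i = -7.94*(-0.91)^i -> [-7.94, 7.23, -6.58, 5.98, -5.44]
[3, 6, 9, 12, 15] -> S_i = 3 + 3*i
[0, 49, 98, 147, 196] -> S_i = 0 + 49*i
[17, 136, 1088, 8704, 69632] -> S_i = 17*8^i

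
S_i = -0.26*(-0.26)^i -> [-0.26, 0.07, -0.02, 0.0, -0.0]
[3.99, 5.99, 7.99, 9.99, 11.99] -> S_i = 3.99 + 2.00*i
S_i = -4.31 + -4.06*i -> [-4.31, -8.37, -12.43, -16.49, -20.55]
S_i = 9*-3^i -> [9, -27, 81, -243, 729]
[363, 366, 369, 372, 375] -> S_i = 363 + 3*i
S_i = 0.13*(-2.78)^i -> [0.13, -0.36, 1.0, -2.79, 7.76]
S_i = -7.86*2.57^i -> [-7.86, -20.2, -51.91, -133.42, -342.89]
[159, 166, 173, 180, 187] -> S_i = 159 + 7*i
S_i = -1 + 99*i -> [-1, 98, 197, 296, 395]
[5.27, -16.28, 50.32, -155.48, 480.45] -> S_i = 5.27*(-3.09)^i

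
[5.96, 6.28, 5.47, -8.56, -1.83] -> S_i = Random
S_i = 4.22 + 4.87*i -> [4.22, 9.09, 13.96, 18.83, 23.7]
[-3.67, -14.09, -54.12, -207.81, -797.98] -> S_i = -3.67*3.84^i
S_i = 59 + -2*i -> [59, 57, 55, 53, 51]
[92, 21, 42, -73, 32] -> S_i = Random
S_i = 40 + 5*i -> [40, 45, 50, 55, 60]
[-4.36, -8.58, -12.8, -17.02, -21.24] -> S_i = -4.36 + -4.22*i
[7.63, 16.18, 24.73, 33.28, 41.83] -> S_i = 7.63 + 8.55*i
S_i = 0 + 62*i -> [0, 62, 124, 186, 248]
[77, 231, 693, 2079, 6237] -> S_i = 77*3^i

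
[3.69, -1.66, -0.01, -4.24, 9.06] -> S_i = Random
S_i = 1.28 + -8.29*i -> [1.28, -7.01, -15.3, -23.59, -31.88]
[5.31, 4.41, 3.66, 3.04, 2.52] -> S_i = 5.31*0.83^i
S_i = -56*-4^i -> [-56, 224, -896, 3584, -14336]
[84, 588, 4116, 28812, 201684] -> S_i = 84*7^i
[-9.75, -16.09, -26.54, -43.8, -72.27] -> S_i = -9.75*1.65^i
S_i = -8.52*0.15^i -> [-8.52, -1.28, -0.19, -0.03, -0.0]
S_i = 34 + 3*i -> [34, 37, 40, 43, 46]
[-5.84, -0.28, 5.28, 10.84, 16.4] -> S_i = -5.84 + 5.56*i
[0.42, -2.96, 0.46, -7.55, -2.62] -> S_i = Random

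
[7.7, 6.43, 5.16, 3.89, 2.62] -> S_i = 7.70 + -1.27*i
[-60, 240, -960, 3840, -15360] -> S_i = -60*-4^i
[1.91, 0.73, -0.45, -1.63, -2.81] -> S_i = 1.91 + -1.18*i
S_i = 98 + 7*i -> [98, 105, 112, 119, 126]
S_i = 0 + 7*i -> [0, 7, 14, 21, 28]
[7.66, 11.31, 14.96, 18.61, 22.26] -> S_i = 7.66 + 3.65*i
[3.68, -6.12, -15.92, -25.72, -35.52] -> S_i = 3.68 + -9.80*i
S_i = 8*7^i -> [8, 56, 392, 2744, 19208]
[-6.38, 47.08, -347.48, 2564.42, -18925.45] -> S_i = -6.38*(-7.38)^i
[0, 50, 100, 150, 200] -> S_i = 0 + 50*i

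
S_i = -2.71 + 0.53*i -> [-2.71, -2.18, -1.65, -1.12, -0.59]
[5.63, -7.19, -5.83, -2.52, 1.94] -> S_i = Random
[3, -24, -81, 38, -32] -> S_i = Random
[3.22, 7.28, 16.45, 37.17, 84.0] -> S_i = 3.22*2.26^i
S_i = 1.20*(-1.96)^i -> [1.2, -2.35, 4.61, -9.04, 17.71]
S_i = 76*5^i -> [76, 380, 1900, 9500, 47500]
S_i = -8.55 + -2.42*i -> [-8.55, -10.97, -13.39, -15.81, -18.23]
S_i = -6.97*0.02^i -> [-6.97, -0.14, -0.0, -0.0, -0.0]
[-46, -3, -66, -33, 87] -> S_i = Random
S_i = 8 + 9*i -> [8, 17, 26, 35, 44]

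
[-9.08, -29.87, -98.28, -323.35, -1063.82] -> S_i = -9.08*3.29^i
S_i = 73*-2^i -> [73, -146, 292, -584, 1168]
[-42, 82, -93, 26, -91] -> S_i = Random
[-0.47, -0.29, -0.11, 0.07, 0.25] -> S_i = -0.47 + 0.18*i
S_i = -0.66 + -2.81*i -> [-0.66, -3.47, -6.28, -9.09, -11.9]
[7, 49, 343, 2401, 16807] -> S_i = 7*7^i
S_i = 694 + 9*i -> [694, 703, 712, 721, 730]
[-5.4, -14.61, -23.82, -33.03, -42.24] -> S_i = -5.40 + -9.21*i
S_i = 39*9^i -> [39, 351, 3159, 28431, 255879]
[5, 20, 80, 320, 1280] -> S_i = 5*4^i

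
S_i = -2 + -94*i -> [-2, -96, -190, -284, -378]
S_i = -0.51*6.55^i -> [-0.51, -3.34, -21.88, -143.32, -938.72]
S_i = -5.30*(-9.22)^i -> [-5.3, 48.87, -450.54, 4154.02, -38300.07]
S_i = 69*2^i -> [69, 138, 276, 552, 1104]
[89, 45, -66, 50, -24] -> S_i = Random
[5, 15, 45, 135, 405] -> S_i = 5*3^i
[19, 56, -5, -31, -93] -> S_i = Random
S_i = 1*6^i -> [1, 6, 36, 216, 1296]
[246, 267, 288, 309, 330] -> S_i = 246 + 21*i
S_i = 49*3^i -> [49, 147, 441, 1323, 3969]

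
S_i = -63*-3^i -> [-63, 189, -567, 1701, -5103]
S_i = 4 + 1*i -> [4, 5, 6, 7, 8]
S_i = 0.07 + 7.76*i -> [0.07, 7.83, 15.59, 23.35, 31.11]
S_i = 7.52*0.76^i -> [7.52, 5.72, 4.34, 3.3, 2.51]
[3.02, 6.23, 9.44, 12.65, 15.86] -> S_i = 3.02 + 3.21*i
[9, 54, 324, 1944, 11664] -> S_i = 9*6^i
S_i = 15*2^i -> [15, 30, 60, 120, 240]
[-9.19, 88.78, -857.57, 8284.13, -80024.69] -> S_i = -9.19*(-9.66)^i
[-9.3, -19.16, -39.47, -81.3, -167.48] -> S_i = -9.30*2.06^i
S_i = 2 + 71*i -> [2, 73, 144, 215, 286]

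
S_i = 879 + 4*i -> [879, 883, 887, 891, 895]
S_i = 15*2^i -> [15, 30, 60, 120, 240]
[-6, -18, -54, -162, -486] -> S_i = -6*3^i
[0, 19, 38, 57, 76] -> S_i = 0 + 19*i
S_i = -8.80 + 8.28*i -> [-8.8, -0.52, 7.76, 16.04, 24.32]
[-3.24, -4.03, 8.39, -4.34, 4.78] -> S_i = Random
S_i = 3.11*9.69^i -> [3.11, 30.14, 292.02, 2829.64, 27419.25]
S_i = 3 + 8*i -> [3, 11, 19, 27, 35]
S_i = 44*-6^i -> [44, -264, 1584, -9504, 57024]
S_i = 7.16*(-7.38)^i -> [7.16, -52.84, 389.97, -2877.94, 21239.22]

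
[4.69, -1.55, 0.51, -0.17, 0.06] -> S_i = 4.69*(-0.33)^i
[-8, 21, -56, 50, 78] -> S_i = Random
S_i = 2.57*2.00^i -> [2.57, 5.14, 10.28, 20.56, 41.12]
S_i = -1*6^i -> [-1, -6, -36, -216, -1296]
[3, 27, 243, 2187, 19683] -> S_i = 3*9^i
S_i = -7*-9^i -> [-7, 63, -567, 5103, -45927]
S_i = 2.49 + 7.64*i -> [2.49, 10.13, 17.77, 25.41, 33.05]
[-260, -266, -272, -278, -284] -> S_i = -260 + -6*i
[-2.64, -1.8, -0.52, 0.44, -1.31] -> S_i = Random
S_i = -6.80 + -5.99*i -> [-6.8, -12.79, -18.78, -24.77, -30.76]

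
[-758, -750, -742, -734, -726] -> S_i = -758 + 8*i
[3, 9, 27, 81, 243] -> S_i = 3*3^i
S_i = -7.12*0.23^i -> [-7.12, -1.64, -0.38, -0.09, -0.02]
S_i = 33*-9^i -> [33, -297, 2673, -24057, 216513]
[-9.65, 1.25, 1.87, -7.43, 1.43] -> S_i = Random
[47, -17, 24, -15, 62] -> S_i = Random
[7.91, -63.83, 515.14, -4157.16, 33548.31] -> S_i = 7.91*(-8.07)^i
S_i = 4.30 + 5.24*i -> [4.3, 9.54, 14.78, 20.02, 25.26]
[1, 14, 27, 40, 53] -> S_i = 1 + 13*i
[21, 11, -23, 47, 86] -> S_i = Random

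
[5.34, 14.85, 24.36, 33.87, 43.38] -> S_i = 5.34 + 9.51*i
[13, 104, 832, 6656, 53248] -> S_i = 13*8^i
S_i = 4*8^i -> [4, 32, 256, 2048, 16384]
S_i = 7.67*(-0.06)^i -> [7.67, -0.46, 0.03, -0.0, 0.0]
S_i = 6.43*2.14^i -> [6.43, 13.76, 29.45, 63.02, 134.85]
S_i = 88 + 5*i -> [88, 93, 98, 103, 108]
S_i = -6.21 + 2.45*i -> [-6.21, -3.76, -1.31, 1.14, 3.59]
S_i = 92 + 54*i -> [92, 146, 200, 254, 308]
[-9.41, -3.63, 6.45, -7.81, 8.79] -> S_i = Random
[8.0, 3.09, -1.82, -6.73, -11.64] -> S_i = 8.00 + -4.91*i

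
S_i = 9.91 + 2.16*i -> [9.91, 12.07, 14.23, 16.39, 18.55]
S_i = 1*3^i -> [1, 3, 9, 27, 81]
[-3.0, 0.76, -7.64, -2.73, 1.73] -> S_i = Random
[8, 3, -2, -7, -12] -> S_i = 8 + -5*i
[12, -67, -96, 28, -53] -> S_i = Random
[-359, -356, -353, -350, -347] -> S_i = -359 + 3*i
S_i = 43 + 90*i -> [43, 133, 223, 313, 403]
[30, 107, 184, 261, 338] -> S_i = 30 + 77*i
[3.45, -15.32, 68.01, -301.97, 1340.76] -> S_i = 3.45*(-4.44)^i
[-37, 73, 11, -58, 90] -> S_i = Random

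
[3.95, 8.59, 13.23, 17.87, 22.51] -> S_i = 3.95 + 4.64*i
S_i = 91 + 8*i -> [91, 99, 107, 115, 123]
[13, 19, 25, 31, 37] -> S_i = 13 + 6*i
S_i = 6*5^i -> [6, 30, 150, 750, 3750]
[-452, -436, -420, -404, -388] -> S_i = -452 + 16*i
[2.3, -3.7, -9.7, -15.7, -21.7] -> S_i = 2.30 + -6.00*i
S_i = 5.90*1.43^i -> [5.9, 8.44, 12.06, 17.25, 24.67]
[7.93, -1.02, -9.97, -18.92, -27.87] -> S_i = 7.93 + -8.95*i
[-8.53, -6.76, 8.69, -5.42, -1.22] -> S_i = Random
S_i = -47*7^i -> [-47, -329, -2303, -16121, -112847]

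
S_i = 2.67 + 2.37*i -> [2.67, 5.04, 7.41, 9.78, 12.15]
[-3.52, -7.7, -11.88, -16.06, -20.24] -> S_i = -3.52 + -4.18*i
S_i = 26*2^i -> [26, 52, 104, 208, 416]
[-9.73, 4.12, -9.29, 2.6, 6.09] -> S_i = Random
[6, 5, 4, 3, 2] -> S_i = 6 + -1*i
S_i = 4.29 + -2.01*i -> [4.29, 2.28, 0.27, -1.74, -3.75]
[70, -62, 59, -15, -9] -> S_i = Random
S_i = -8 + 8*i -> [-8, 0, 8, 16, 24]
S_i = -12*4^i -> [-12, -48, -192, -768, -3072]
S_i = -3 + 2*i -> [-3, -1, 1, 3, 5]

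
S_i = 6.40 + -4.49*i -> [6.4, 1.91, -2.58, -7.07, -11.56]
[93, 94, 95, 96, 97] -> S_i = 93 + 1*i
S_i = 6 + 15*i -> [6, 21, 36, 51, 66]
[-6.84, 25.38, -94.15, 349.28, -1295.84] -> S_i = -6.84*(-3.71)^i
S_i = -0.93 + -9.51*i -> [-0.93, -10.44, -19.95, -29.46, -38.97]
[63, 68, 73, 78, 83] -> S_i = 63 + 5*i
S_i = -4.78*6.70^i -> [-4.78, -32.03, -214.57, -1437.65, -9632.24]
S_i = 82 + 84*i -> [82, 166, 250, 334, 418]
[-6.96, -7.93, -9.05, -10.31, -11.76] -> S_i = -6.96*1.14^i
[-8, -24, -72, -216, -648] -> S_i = -8*3^i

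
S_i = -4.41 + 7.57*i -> [-4.41, 3.16, 10.73, 18.3, 25.87]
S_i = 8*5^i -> [8, 40, 200, 1000, 5000]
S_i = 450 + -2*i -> [450, 448, 446, 444, 442]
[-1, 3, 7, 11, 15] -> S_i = -1 + 4*i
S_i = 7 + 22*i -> [7, 29, 51, 73, 95]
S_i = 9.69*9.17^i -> [9.69, 88.86, 814.82, 7471.91, 68517.44]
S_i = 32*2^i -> [32, 64, 128, 256, 512]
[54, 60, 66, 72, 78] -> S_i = 54 + 6*i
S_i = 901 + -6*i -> [901, 895, 889, 883, 877]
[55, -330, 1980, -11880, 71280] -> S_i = 55*-6^i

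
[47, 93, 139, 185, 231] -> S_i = 47 + 46*i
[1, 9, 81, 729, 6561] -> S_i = 1*9^i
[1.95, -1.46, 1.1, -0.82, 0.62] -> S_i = 1.95*(-0.75)^i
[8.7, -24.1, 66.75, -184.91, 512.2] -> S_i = 8.70*(-2.77)^i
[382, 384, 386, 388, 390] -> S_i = 382 + 2*i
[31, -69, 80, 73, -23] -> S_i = Random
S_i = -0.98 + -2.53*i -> [-0.98, -3.51, -6.04, -8.57, -11.1]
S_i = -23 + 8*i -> [-23, -15, -7, 1, 9]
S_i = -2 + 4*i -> [-2, 2, 6, 10, 14]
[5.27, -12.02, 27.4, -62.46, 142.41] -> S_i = 5.27*(-2.28)^i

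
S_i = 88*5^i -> [88, 440, 2200, 11000, 55000]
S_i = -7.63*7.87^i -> [-7.63, -60.05, -472.58, -3719.19, -29270.05]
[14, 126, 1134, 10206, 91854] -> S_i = 14*9^i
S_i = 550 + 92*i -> [550, 642, 734, 826, 918]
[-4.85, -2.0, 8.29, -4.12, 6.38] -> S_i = Random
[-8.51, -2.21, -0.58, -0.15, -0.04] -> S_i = -8.51*0.26^i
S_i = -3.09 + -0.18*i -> [-3.09, -3.27, -3.45, -3.63, -3.81]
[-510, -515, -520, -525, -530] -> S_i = -510 + -5*i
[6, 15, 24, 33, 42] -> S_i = 6 + 9*i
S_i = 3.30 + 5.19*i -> [3.3, 8.49, 13.68, 18.87, 24.06]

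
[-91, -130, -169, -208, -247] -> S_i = -91 + -39*i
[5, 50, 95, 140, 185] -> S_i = 5 + 45*i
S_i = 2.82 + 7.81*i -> [2.82, 10.63, 18.44, 26.25, 34.06]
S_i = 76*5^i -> [76, 380, 1900, 9500, 47500]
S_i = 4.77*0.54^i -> [4.77, 2.58, 1.39, 0.75, 0.41]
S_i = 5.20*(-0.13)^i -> [5.2, -0.68, 0.09, -0.01, 0.0]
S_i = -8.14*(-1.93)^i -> [-8.14, 15.71, -30.32, 58.52, -112.94]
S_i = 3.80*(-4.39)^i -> [3.8, -16.68, 73.23, -321.5, 1411.37]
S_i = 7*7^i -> [7, 49, 343, 2401, 16807]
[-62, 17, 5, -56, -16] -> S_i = Random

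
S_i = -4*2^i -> [-4, -8, -16, -32, -64]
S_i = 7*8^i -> [7, 56, 448, 3584, 28672]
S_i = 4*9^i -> [4, 36, 324, 2916, 26244]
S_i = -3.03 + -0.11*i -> [-3.03, -3.14, -3.25, -3.36, -3.47]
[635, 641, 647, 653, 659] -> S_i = 635 + 6*i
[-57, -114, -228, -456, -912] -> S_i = -57*2^i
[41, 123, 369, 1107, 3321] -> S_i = 41*3^i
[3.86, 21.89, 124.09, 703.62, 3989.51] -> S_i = 3.86*5.67^i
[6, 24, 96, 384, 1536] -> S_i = 6*4^i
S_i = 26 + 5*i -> [26, 31, 36, 41, 46]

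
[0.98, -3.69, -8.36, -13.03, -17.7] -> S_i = 0.98 + -4.67*i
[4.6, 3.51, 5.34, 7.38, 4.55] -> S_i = Random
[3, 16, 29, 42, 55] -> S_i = 3 + 13*i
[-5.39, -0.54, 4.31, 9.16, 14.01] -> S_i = -5.39 + 4.85*i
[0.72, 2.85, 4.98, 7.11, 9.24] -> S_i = 0.72 + 2.13*i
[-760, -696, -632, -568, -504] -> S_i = -760 + 64*i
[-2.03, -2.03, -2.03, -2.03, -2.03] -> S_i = -2.03 + 0.00*i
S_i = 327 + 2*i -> [327, 329, 331, 333, 335]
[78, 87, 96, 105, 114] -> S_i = 78 + 9*i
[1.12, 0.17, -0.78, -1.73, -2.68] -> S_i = 1.12 + -0.95*i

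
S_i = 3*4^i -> [3, 12, 48, 192, 768]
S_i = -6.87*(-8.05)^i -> [-6.87, 55.3, -445.19, 3583.81, -28849.63]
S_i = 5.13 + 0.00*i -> [5.13, 5.13, 5.13, 5.13, 5.13]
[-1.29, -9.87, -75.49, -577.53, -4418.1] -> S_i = -1.29*7.65^i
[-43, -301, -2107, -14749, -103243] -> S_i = -43*7^i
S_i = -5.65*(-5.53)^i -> [-5.65, 31.24, -172.78, 955.48, -5283.83]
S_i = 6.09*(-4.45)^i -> [6.09, -27.1, 120.6, -536.66, 2388.13]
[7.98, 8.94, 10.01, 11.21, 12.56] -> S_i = 7.98*1.12^i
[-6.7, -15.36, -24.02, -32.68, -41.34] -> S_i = -6.70 + -8.66*i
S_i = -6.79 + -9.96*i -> [-6.79, -16.75, -26.71, -36.67, -46.63]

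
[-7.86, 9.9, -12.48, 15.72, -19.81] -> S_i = -7.86*(-1.26)^i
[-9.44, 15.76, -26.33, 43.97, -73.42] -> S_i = -9.44*(-1.67)^i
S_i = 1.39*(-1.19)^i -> [1.39, -1.65, 1.97, -2.34, 2.79]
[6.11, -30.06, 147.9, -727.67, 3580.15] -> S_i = 6.11*(-4.92)^i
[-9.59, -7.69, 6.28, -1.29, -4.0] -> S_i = Random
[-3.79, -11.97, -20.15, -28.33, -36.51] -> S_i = -3.79 + -8.18*i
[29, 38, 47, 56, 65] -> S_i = 29 + 9*i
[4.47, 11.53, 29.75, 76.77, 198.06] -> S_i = 4.47*2.58^i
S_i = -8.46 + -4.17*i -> [-8.46, -12.63, -16.8, -20.97, -25.14]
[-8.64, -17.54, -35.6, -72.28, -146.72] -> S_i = -8.64*2.03^i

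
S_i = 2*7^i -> [2, 14, 98, 686, 4802]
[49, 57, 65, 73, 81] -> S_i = 49 + 8*i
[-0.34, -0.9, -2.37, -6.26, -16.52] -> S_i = -0.34*2.64^i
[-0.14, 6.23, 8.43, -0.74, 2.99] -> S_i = Random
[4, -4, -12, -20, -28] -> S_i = 4 + -8*i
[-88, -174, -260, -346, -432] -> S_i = -88 + -86*i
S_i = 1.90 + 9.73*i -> [1.9, 11.63, 21.36, 31.09, 40.82]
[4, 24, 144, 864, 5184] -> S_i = 4*6^i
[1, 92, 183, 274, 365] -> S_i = 1 + 91*i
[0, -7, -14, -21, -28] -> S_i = 0 + -7*i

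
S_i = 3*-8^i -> [3, -24, 192, -1536, 12288]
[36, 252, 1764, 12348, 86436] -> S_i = 36*7^i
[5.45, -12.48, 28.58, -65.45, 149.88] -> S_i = 5.45*(-2.29)^i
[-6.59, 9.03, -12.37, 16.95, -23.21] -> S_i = -6.59*(-1.37)^i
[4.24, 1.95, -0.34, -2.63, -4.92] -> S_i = 4.24 + -2.29*i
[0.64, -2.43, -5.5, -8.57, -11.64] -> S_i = 0.64 + -3.07*i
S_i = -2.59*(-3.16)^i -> [-2.59, 8.18, -25.86, 81.73, -258.25]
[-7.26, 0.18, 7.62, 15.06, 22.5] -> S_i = -7.26 + 7.44*i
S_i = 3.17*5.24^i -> [3.17, 16.61, 87.04, 456.09, 2389.93]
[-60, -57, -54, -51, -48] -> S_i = -60 + 3*i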